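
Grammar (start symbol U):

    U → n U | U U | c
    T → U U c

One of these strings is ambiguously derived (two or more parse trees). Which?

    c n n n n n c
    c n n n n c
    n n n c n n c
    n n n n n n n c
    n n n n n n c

c n n n n n c: 1 tree
c n n n n c: 1 tree
n n n c n n c: 4 trees
n n n n n n n c: 1 tree
n n n n n n c: 1 tree

n n n c n n c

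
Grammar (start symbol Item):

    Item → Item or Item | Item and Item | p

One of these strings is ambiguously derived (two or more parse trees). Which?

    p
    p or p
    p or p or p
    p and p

p or p or p

p: 1 tree
p or p: 1 tree
p or p or p: 2 trees
p and p: 1 tree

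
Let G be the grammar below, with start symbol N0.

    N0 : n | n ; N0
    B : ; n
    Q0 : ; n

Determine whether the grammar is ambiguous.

Unambiguous

(B, Q0 are unreachable from N0, so their rules don't affect L(N0).) The reachable grammar is A → atom sep A | atom. Each atom is followed by either the separator (recurse) or end-of-string (stop) — no choice point.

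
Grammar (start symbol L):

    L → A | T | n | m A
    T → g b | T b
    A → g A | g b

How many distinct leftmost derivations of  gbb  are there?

Parse trees for gbb:
  [L [T [T g b] b]]

1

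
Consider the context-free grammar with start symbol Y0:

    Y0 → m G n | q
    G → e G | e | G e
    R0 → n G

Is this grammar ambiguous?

Witness: m e e n

Derivation 1: Y0 ⇒ m G n ⇒ m e G n ⇒ m e e n
Derivation 2: Y0 ⇒ m G n ⇒ m G e n ⇒ m e e n

Two distinct leftmost derivations for the same string.

Ambiguous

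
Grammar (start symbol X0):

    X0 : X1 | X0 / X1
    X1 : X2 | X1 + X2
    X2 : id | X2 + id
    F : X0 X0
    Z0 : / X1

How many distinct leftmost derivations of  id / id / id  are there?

1

Parse trees for id / id / id:
  [X0 [X0 [X0 [X1 [X2 id]]] / [X1 [X2 id]]] / [X1 [X2 id]]]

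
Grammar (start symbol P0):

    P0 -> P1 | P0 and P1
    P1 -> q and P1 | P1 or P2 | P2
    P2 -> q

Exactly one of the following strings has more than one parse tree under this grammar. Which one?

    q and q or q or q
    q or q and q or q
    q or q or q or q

q and q or q or q: 4 trees
q or q and q or q: 1 tree
q or q or q or q: 1 tree

q and q or q or q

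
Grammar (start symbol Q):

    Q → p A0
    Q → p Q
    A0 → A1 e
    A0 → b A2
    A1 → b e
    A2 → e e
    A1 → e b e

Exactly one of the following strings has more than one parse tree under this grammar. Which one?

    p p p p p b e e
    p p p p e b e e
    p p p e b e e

p p p p p b e e: 2 trees
p p p p e b e e: 1 tree
p p p e b e e: 1 tree

p p p p p b e e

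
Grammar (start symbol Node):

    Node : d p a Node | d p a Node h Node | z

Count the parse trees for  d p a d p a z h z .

Parse trees for d p a d p a z h z:
  [Node d p a [Node d p a [Node z] h [Node z]]]
  [Node d p a [Node d p a [Node z]] h [Node z]]

2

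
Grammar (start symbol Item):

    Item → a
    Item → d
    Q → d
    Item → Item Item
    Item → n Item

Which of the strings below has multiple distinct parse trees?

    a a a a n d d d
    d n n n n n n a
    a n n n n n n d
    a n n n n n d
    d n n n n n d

a a a a n d d d: 202 trees
d n n n n n n a: 1 tree
a n n n n n n d: 1 tree
a n n n n n d: 1 tree
d n n n n n d: 1 tree

a a a a n d d d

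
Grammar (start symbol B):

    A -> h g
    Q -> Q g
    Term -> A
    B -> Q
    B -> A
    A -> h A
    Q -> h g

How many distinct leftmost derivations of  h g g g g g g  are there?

Parse trees for h g g g g g g:
  [B [Q [Q [Q [Q [Q [Q h g] g] g] g] g] g]]

1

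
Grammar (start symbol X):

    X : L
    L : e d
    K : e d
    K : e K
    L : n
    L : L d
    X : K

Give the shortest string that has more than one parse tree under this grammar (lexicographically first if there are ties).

e d

length 1: no string has ≥2 trees
length 2: e d has 2 parse trees

Two derivations of e d:
  X ⇒ L ⇒ e d
  X ⇒ K ⇒ e d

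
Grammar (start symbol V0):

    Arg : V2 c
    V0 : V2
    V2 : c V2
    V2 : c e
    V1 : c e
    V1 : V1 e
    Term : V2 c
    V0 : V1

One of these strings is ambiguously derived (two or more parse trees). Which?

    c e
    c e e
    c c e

c e

c e: 2 trees
c e e: 1 tree
c c e: 1 tree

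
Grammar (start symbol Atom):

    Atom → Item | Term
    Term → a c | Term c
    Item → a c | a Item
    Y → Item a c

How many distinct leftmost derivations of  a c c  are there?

1

Parse trees for a c c:
  [Atom [Term [Term a c] c]]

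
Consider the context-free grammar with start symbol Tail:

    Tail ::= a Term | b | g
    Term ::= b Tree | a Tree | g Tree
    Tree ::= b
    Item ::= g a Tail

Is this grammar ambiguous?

Unambiguous

Only Tail, Term, Tree are reachable from Tail; ignoring the rest: Each reachable nonterminal has at most one production per leading terminal, and all productions are right-linear; the derivation is determined token-by-token.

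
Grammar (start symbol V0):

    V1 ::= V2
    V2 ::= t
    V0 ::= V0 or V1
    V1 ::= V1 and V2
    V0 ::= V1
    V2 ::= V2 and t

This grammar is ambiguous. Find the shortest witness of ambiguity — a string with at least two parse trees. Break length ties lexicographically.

t and t

length 1: no string has ≥2 trees
length 3: t and t has 2 parse trees

Two derivations of t and t:
  V0 ⇒ V1 ⇒ V2 ⇒ V2 and t ⇒ t and t
  V0 ⇒ V1 ⇒ V1 and V2 ⇒ V2 and V2 ⇒ t and V2 ⇒ t and t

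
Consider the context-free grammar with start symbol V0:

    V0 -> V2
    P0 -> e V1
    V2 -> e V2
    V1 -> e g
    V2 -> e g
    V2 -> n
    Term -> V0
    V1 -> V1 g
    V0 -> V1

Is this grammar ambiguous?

Witness: e g

Derivation 1: V0 ⇒ V2 ⇒ e g
Derivation 2: V0 ⇒ V1 ⇒ e g

Two distinct leftmost derivations for the same string.

Ambiguous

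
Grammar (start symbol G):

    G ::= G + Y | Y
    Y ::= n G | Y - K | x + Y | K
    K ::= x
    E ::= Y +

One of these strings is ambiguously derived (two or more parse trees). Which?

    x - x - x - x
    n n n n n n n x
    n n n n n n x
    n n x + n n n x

x - x - x - x: 1 tree
n n n n n n n x: 1 tree
n n n n n n x: 1 tree
n n x + n n n x: 4 trees

n n x + n n n x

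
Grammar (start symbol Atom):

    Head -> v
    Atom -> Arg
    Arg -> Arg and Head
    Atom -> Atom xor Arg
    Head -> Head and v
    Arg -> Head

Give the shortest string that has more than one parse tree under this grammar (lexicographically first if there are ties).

v and v

length 1: no string has ≥2 trees
length 3: v and v has 2 parse trees

Two derivations of v and v:
  Atom ⇒ Arg ⇒ Arg and Head ⇒ Head and Head ⇒ v and Head ⇒ v and v
  Atom ⇒ Arg ⇒ Head ⇒ Head and v ⇒ v and v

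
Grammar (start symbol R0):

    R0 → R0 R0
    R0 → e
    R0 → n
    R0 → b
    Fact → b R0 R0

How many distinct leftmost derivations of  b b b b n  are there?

Parse trees for b b b b n (showing first 6 of 14):
  [R0 [R0 b] [R0 [R0 b] [R0 [R0 b] [R0 [R0 b] [R0 n]]]]]
  [R0 [R0 b] [R0 [R0 b] [R0 [R0 [R0 b] [R0 b]] [R0 n]]]]
  [R0 [R0 b] [R0 [R0 [R0 b] [R0 b]] [R0 [R0 b] [R0 n]]]]
  [R0 [R0 b] [R0 [R0 [R0 b] [R0 [R0 b] [R0 b]]] [R0 n]]]
  [R0 [R0 b] [R0 [R0 [R0 [R0 b] [R0 b]] [R0 b]] [R0 n]]]
  [R0 [R0 [R0 b] [R0 b]] [R0 [R0 b] [R0 [R0 b] [R0 n]]]]

14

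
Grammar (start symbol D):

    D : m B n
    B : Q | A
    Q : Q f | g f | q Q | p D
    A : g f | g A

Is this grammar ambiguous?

Ambiguous

Witness: m g f n

Derivation 1: D ⇒ m B n ⇒ m Q n ⇒ m g f n
Derivation 2: D ⇒ m B n ⇒ m A n ⇒ m g f n

Two distinct leftmost derivations for the same string.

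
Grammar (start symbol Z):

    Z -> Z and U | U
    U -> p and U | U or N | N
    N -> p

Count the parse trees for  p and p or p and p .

Parse trees for p and p or p and p:
  [Z [Z [Z [U [N p]]] and [U [U [N p]] or [N p]]] and [U [N p]]]
  [Z [Z [U p and [U [U [N p]] or [N p]]]] and [U [N p]]]
  [Z [Z [U [U p and [U [N p]]] or [N p]]] and [U [N p]]]

3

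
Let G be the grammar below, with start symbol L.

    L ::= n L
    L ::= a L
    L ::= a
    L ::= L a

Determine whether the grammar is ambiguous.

Witness: a a

Derivation 1: L ⇒ a L ⇒ a a
Derivation 2: L ⇒ L a ⇒ a a

Two distinct leftmost derivations for the same string.

Ambiguous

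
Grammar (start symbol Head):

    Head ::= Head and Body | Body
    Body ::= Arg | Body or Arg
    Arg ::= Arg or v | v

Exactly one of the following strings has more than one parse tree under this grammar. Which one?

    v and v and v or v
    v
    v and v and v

v and v and v or v

v and v and v or v: 2 trees
v: 1 tree
v and v and v: 1 tree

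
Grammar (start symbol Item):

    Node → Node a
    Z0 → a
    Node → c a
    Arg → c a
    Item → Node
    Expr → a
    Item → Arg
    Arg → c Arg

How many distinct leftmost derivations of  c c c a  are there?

1

Parse trees for c c c a:
  [Item [Arg c [Arg c [Arg c a]]]]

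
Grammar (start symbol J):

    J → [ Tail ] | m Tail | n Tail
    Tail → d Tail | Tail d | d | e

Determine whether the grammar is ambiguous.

Ambiguous

Witness: m d d

Derivation 1: J ⇒ m Tail ⇒ m d Tail ⇒ m d d
Derivation 2: J ⇒ m Tail ⇒ m Tail d ⇒ m d d

Two distinct leftmost derivations for the same string.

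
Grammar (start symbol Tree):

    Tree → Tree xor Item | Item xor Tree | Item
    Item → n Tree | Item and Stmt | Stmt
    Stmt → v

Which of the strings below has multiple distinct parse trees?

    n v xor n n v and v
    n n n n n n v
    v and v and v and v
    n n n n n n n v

n v xor n n v and v

n v xor n n v and v: 14 trees
n n n n n n v: 1 tree
v and v and v and v: 1 tree
n n n n n n n v: 1 tree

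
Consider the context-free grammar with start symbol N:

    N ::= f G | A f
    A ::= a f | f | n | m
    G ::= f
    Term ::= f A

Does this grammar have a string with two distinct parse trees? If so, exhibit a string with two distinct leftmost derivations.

Ambiguous

Witness: f f

Derivation 1: N ⇒ f G ⇒ f f
Derivation 2: N ⇒ A f ⇒ f f

Two distinct leftmost derivations for the same string.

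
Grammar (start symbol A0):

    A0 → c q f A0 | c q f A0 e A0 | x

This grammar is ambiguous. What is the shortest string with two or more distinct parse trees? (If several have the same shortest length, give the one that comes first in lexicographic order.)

length 1: no string has ≥2 trees
length 4: no string has ≥2 trees
length 6: no string has ≥2 trees
length 7: no string has ≥2 trees
length 9: c q f c q f x e x has 2 parse trees

Two derivations of c q f c q f x e x:
  A0 ⇒ c q f A0 ⇒ c q f c q f A0 e A0 ⇒ c q f c q f x e A0 ⇒ c q f c q f x e x
  A0 ⇒ c q f A0 e A0 ⇒ c q f c q f A0 e A0 ⇒ c q f c q f x e A0 ⇒ c q f c q f x e x

c q f c q f x e x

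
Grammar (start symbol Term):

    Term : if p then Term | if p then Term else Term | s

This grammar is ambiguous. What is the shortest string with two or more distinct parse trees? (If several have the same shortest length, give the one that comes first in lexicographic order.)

if p then if p then s else s

length 1: no string has ≥2 trees
length 4: no string has ≥2 trees
length 6: no string has ≥2 trees
length 7: no string has ≥2 trees
length 9: if p then if p then s else s has 2 parse trees

Two derivations of if p then if p then s else s:
  Term ⇒ if p then Term ⇒ if p then if p then Term else Term ⇒ if p then if p then s else Term ⇒ if p then if p then s else s
  Term ⇒ if p then Term else Term ⇒ if p then if p then Term else Term ⇒ if p then if p then s else Term ⇒ if p then if p then s else s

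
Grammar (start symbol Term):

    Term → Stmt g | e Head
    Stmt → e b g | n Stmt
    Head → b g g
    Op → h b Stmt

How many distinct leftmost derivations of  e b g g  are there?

2

Parse trees for e b g g:
  [Term [Stmt e b g] g]
  [Term e [Head b g g]]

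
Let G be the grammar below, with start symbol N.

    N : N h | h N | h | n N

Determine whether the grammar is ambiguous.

Witness: h h

Derivation 1: N ⇒ N h ⇒ h h
Derivation 2: N ⇒ h N ⇒ h h

Two distinct leftmost derivations for the same string.

Ambiguous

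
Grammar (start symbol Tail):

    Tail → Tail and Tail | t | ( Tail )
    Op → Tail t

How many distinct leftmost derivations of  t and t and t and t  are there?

Parse trees for t and t and t and t:
  [Tail [Tail t] and [Tail [Tail t] and [Tail [Tail t] and [Tail t]]]]
  [Tail [Tail t] and [Tail [Tail [Tail t] and [Tail t]] and [Tail t]]]
  [Tail [Tail [Tail t] and [Tail t]] and [Tail [Tail t] and [Tail t]]]
  [Tail [Tail [Tail t] and [Tail [Tail t] and [Tail t]]] and [Tail t]]
  [Tail [Tail [Tail [Tail t] and [Tail t]] and [Tail t]] and [Tail t]]

5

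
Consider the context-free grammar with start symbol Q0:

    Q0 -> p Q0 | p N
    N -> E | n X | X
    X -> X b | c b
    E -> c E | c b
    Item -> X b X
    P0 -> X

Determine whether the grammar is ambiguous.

Witness: p c b

Derivation 1: Q0 ⇒ p N ⇒ p E ⇒ p c b
Derivation 2: Q0 ⇒ p N ⇒ p X ⇒ p c b

Two distinct leftmost derivations for the same string.

Ambiguous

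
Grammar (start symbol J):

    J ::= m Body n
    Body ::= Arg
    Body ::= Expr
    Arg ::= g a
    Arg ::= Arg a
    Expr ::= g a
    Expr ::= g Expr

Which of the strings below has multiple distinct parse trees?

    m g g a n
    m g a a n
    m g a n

m g g a n: 1 tree
m g a a n: 1 tree
m g a n: 2 trees

m g a n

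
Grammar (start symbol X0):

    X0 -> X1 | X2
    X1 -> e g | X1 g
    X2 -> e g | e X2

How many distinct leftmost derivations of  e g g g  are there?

Parse trees for e g g g:
  [X0 [X1 [X1 [X1 e g] g] g]]

1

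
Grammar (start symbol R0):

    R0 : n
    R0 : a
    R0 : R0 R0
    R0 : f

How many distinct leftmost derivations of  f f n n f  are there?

Parse trees for f f n n f (showing first 6 of 14):
  [R0 [R0 f] [R0 [R0 f] [R0 [R0 n] [R0 [R0 n] [R0 f]]]]]
  [R0 [R0 f] [R0 [R0 f] [R0 [R0 [R0 n] [R0 n]] [R0 f]]]]
  [R0 [R0 f] [R0 [R0 [R0 f] [R0 n]] [R0 [R0 n] [R0 f]]]]
  [R0 [R0 f] [R0 [R0 [R0 f] [R0 [R0 n] [R0 n]]] [R0 f]]]
  [R0 [R0 f] [R0 [R0 [R0 [R0 f] [R0 n]] [R0 n]] [R0 f]]]
  [R0 [R0 [R0 f] [R0 f]] [R0 [R0 n] [R0 [R0 n] [R0 f]]]]

14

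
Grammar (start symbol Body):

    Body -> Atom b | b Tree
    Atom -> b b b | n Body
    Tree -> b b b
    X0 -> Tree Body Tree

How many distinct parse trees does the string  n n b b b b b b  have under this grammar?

Parse trees for n n b b b b b b:
  [Body [Atom n [Body [Atom n [Body [Atom b b b] b]] b]] b]
  [Body [Atom n [Body [Atom n [Body b [Tree b b b]]] b]] b]

2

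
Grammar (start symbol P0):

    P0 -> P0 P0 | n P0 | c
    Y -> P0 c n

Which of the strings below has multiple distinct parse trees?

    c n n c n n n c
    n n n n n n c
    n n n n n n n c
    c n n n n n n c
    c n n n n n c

c n n c n n n c: 4 trees
n n n n n n c: 1 tree
n n n n n n n c: 1 tree
c n n n n n n c: 1 tree
c n n n n n c: 1 tree

c n n c n n n c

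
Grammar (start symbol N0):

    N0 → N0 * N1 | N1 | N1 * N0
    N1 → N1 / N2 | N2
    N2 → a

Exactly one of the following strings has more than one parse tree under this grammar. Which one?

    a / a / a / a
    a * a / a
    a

a / a / a / a: 1 tree
a * a / a: 2 trees
a: 1 tree

a * a / a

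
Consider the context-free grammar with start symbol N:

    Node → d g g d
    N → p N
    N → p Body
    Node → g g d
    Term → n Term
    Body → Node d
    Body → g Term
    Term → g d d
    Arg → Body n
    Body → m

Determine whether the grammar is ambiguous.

Ambiguous

Witness: p g g d d

Derivation 1: N ⇒ p Body ⇒ p Node d ⇒ p g g d d
Derivation 2: N ⇒ p Body ⇒ p g Term ⇒ p g g d d

Two distinct leftmost derivations for the same string.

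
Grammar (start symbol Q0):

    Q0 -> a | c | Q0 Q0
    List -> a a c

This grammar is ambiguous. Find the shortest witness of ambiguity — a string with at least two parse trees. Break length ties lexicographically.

a a a

length 1: no string has ≥2 trees
length 2: no string has ≥2 trees
length 3: a a a has 2 parse trees

Two derivations of a a a:
  Q0 ⇒ Q0 Q0 ⇒ a Q0 ⇒ a Q0 Q0 ⇒ a a Q0 ⇒ a a a
  Q0 ⇒ Q0 Q0 ⇒ Q0 Q0 Q0 ⇒ a Q0 Q0 ⇒ a a Q0 ⇒ a a a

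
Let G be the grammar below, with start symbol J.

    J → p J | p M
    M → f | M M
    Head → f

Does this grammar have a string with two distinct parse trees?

Witness: p f f f

Derivation 1: J ⇒ p M ⇒ p M M ⇒ p f M ⇒ p f M M ⇒ p f f M ⇒ p f f f
Derivation 2: J ⇒ p M ⇒ p M M ⇒ p M M M ⇒ p f M M ⇒ p f f M ⇒ p f f f

Two distinct leftmost derivations for the same string.

Ambiguous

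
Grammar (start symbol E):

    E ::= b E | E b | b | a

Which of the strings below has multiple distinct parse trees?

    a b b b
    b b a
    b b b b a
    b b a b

a b b b: 1 tree
b b a: 1 tree
b b b b a: 1 tree
b b a b: 3 trees

b b a b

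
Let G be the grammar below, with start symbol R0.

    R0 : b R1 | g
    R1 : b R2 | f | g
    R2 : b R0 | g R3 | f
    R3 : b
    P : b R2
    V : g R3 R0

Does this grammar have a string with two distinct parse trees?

Unambiguous

Only R0, R1, R2, R3 are reachable from R0; ignoring the rest: Each reachable nonterminal has at most one production per leading terminal, and all productions are right-linear; the derivation is determined token-by-token.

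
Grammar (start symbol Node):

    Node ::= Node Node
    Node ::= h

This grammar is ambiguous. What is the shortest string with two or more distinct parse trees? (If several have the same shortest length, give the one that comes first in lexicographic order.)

h h h

length 1: no string has ≥2 trees
length 2: no string has ≥2 trees
length 3: h h h has 2 parse trees

Two derivations of h h h:
  Node ⇒ Node Node ⇒ Node Node Node ⇒ h Node Node ⇒ h h Node ⇒ h h h
  Node ⇒ Node Node ⇒ h Node ⇒ h Node Node ⇒ h h Node ⇒ h h h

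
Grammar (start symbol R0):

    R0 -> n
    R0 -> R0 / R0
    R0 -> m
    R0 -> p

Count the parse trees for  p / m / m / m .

Parse trees for p / m / m / m:
  [R0 [R0 p] / [R0 [R0 m] / [R0 [R0 m] / [R0 m]]]]
  [R0 [R0 p] / [R0 [R0 [R0 m] / [R0 m]] / [R0 m]]]
  [R0 [R0 [R0 p] / [R0 m]] / [R0 [R0 m] / [R0 m]]]
  [R0 [R0 [R0 p] / [R0 [R0 m] / [R0 m]]] / [R0 m]]
  [R0 [R0 [R0 [R0 p] / [R0 m]] / [R0 m]] / [R0 m]]

5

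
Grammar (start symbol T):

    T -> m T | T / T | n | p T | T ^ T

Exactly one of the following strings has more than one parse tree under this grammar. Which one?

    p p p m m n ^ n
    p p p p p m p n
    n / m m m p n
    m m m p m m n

p p p m m n ^ n

p p p m m n ^ n: 6 trees
p p p p p m p n: 1 tree
n / m m m p n: 1 tree
m m m p m m n: 1 tree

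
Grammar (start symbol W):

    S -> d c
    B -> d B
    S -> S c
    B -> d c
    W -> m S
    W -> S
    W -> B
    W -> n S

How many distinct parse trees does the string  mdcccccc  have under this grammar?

Parse trees for mdcccccc:
  [W m [S [S [S [S [S [S d c] c] c] c] c] c]]

1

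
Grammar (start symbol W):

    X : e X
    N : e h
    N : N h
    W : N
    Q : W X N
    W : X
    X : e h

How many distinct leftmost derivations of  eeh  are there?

1

Parse trees for eeh:
  [W [X e [X e h]]]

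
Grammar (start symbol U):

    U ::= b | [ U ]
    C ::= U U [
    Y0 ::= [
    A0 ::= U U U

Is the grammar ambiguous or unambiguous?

Unambiguous

(C, Y0, A0 are unreachable from U, so their rules don't affect L(U).) L(U) is { openⁿ atom closeⁿ : n ≥ 0 }. The bracket depth fixes n, and the derivation is forced at every step.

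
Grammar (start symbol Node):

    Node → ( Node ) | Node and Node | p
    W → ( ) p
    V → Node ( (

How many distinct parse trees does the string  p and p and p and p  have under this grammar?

Parse trees for p and p and p and p:
  [Node [Node p] and [Node [Node p] and [Node [Node p] and [Node p]]]]
  [Node [Node p] and [Node [Node [Node p] and [Node p]] and [Node p]]]
  [Node [Node [Node p] and [Node p]] and [Node [Node p] and [Node p]]]
  [Node [Node [Node p] and [Node [Node p] and [Node p]]] and [Node p]]
  [Node [Node [Node [Node p] and [Node p]] and [Node p]] and [Node p]]

5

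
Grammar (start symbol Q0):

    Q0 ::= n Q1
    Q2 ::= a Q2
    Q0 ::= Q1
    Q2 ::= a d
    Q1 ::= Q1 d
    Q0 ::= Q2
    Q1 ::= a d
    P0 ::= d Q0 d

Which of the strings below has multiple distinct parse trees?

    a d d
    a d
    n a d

a d d: 1 tree
a d: 2 trees
n a d: 1 tree

a d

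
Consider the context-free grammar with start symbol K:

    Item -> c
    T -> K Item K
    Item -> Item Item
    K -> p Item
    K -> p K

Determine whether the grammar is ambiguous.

Witness: p c c c

Derivation 1: K ⇒ p Item ⇒ p Item Item ⇒ p c Item ⇒ p c Item Item ⇒ p c c Item ⇒ p c c c
Derivation 2: K ⇒ p Item ⇒ p Item Item ⇒ p Item Item Item ⇒ p c Item Item ⇒ p c c Item ⇒ p c c c

Two distinct leftmost derivations for the same string.

Ambiguous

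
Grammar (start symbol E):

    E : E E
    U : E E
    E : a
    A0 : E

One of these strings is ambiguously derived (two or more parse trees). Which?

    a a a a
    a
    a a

a a a a: 5 trees
a: 1 tree
a a: 1 tree

a a a a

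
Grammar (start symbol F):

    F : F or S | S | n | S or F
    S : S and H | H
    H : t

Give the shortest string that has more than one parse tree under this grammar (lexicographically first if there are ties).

t or t

length 1: no string has ≥2 trees
length 3: t or t has 2 parse trees

Two derivations of t or t:
  F ⇒ F or S ⇒ S or S ⇒ H or S ⇒ t or S ⇒ t or H ⇒ t or t
  F ⇒ S or F ⇒ H or F ⇒ t or F ⇒ t or S ⇒ t or H ⇒ t or t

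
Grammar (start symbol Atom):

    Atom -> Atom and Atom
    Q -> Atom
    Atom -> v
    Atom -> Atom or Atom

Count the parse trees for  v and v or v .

Parse trees for v and v or v:
  [Atom [Atom v] and [Atom [Atom v] or [Atom v]]]
  [Atom [Atom [Atom v] and [Atom v]] or [Atom v]]

2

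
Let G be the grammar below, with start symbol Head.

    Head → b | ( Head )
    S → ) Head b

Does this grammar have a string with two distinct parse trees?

(S is unreachable from Head, so its rules don't affect L(Head).) Each string is a nest of matched brackets around a single atom. An opening bracket forces the recursive rule; an atom forces the base rule.

Unambiguous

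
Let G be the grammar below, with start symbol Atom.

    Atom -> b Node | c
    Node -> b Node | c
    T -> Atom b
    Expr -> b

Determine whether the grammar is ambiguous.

(T, Expr are unreachable from Atom, so their rules don't affect L(Atom).) Each reachable nonterminal has at most one production per leading terminal, and all productions are right-linear; the derivation is determined token-by-token.

Unambiguous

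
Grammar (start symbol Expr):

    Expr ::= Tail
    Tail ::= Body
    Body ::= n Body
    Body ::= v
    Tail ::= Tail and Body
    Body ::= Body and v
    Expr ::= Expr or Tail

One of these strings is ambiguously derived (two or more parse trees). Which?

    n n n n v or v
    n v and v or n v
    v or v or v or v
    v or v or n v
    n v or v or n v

n v and v or n v

n n n n v or v: 1 tree
n v and v or n v: 3 trees
v or v or v or v: 1 tree
v or v or n v: 1 tree
n v or v or n v: 1 tree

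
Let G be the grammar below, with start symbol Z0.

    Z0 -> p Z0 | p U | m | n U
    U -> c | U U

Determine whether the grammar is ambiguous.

Witness: n c c c

Derivation 1: Z0 ⇒ n U ⇒ n U U ⇒ n c U ⇒ n c U U ⇒ n c c U ⇒ n c c c
Derivation 2: Z0 ⇒ n U ⇒ n U U ⇒ n U U U ⇒ n c U U ⇒ n c c U ⇒ n c c c

Two distinct leftmost derivations for the same string.

Ambiguous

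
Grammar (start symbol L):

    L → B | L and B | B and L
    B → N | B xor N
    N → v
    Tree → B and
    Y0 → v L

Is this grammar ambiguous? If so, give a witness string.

Witness: v and v

Derivation 1: L ⇒ L and B ⇒ B and B ⇒ N and B ⇒ v and B ⇒ v and N ⇒ v and v
Derivation 2: L ⇒ B and L ⇒ N and L ⇒ v and L ⇒ v and B ⇒ v and N ⇒ v and v

Two distinct leftmost derivations for the same string.

Ambiguous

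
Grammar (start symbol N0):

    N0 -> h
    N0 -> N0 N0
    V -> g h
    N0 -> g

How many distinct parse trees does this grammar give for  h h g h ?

5

Parse trees for h h g h:
  [N0 [N0 h] [N0 [N0 h] [N0 [N0 g] [N0 h]]]]
  [N0 [N0 h] [N0 [N0 [N0 h] [N0 g]] [N0 h]]]
  [N0 [N0 [N0 h] [N0 h]] [N0 [N0 g] [N0 h]]]
  [N0 [N0 [N0 h] [N0 [N0 h] [N0 g]]] [N0 h]]
  [N0 [N0 [N0 [N0 h] [N0 h]] [N0 g]] [N0 h]]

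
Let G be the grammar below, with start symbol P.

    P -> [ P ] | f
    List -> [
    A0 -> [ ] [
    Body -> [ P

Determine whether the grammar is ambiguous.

Unambiguous

Only P is reachable from P; ignoring the rest: L(P) is { openⁿ atom closeⁿ : n ≥ 0 }. The bracket depth fixes n, and the derivation is forced at every step.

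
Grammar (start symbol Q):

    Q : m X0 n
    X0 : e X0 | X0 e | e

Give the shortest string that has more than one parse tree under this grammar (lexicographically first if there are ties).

length 3: no string has ≥2 trees
length 4: m e e n has 2 parse trees

Two derivations of m e e n:
  Q ⇒ m X0 n ⇒ m e X0 n ⇒ m e e n
  Q ⇒ m X0 n ⇒ m X0 e n ⇒ m e e n

m e e n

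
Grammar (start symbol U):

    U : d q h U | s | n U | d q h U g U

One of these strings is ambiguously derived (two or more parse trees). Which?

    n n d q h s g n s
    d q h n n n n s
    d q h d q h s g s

d q h d q h s g s

n n d q h s g n s: 1 tree
d q h n n n n s: 1 tree
d q h d q h s g s: 2 trees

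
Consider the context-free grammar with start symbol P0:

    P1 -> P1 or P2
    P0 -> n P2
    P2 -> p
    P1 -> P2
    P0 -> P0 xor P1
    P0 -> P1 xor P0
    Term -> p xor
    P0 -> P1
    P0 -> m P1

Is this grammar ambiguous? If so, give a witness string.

Witness: p xor p

Derivation 1: P0 ⇒ P0 xor P1 ⇒ P1 xor P1 ⇒ P2 xor P1 ⇒ p xor P1 ⇒ p xor P2 ⇒ p xor p
Derivation 2: P0 ⇒ P1 xor P0 ⇒ P2 xor P0 ⇒ p xor P0 ⇒ p xor P1 ⇒ p xor P2 ⇒ p xor p

Two distinct leftmost derivations for the same string.

Ambiguous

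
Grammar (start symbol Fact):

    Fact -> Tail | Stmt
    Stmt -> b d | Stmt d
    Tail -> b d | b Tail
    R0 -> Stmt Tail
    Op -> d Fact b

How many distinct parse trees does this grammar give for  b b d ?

1

Parse trees for b b d:
  [Fact [Tail b [Tail b d]]]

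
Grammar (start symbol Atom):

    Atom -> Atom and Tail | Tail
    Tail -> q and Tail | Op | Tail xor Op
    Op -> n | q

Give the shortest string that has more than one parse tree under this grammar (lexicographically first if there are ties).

q and n

length 1: no string has ≥2 trees
length 3: q and n has 2 parse trees

Two derivations of q and n:
  Atom ⇒ Atom and Tail ⇒ Tail and Tail ⇒ Op and Tail ⇒ q and Tail ⇒ q and Op ⇒ q and n
  Atom ⇒ Tail ⇒ q and Tail ⇒ q and Op ⇒ q and n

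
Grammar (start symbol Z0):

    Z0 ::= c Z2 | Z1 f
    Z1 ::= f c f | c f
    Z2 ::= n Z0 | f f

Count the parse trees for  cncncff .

2

Parse trees for cncncff:
  [Z0 c [Z2 n [Z0 c [Z2 n [Z0 c [Z2 f f]]]]]]
  [Z0 c [Z2 n [Z0 c [Z2 n [Z0 [Z1 c f] f]]]]]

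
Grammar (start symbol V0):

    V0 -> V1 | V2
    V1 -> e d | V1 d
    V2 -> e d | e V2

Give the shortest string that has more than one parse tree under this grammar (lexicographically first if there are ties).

e d

length 2: e d has 2 parse trees

Two derivations of e d:
  V0 ⇒ V1 ⇒ e d
  V0 ⇒ V2 ⇒ e d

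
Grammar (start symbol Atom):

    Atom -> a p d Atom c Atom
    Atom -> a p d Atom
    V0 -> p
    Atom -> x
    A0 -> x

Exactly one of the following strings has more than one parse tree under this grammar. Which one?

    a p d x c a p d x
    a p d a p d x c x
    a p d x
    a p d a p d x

a p d a p d x c x

a p d x c a p d x: 1 tree
a p d a p d x c x: 2 trees
a p d x: 1 tree
a p d a p d x: 1 tree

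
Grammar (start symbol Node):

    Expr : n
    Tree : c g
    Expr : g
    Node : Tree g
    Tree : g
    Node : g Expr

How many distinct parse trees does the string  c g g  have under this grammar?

Parse trees for c g g:
  [Node [Tree c g] g]

1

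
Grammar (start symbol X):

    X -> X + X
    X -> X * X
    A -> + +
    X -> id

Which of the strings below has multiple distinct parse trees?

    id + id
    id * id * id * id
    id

id * id * id * id

id + id: 1 tree
id * id * id * id: 5 trees
id: 1 tree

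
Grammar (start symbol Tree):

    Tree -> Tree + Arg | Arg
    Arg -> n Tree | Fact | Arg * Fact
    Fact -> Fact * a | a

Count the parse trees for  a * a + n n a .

2

Parse trees for a * a + n n a:
  [Tree [Tree [Arg [Fact [Fact a] * a]]] + [Arg n [Tree [Arg n [Tree [Arg [Fact a]]]]]]]
  [Tree [Tree [Arg [Arg [Fact a]] * [Fact a]]] + [Arg n [Tree [Arg n [Tree [Arg [Fact a]]]]]]]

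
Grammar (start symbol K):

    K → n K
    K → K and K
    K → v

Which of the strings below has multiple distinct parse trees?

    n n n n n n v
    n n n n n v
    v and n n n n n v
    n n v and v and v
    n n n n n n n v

n n n n n n v: 1 tree
n n n n n v: 1 tree
v and n n n n n v: 1 tree
n n v and v and v: 9 trees
n n n n n n n v: 1 tree

n n v and v and v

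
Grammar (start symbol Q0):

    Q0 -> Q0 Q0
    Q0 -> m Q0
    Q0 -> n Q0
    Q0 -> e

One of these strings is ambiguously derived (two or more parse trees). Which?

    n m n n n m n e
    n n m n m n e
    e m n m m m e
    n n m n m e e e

n m n n n m n e: 1 tree
n n m n m n e: 1 tree
e m n m m m e: 1 tree
n n m n m e e e: 27 trees

n n m n m e e e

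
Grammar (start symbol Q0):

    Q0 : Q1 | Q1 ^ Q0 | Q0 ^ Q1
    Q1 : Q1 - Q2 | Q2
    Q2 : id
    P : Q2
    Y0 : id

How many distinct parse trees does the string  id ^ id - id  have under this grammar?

Parse trees for id ^ id - id:
  [Q0 [Q1 [Q2 id]] ^ [Q0 [Q1 [Q1 [Q2 id]] - [Q2 id]]]]
  [Q0 [Q0 [Q1 [Q2 id]]] ^ [Q1 [Q1 [Q2 id]] - [Q2 id]]]

2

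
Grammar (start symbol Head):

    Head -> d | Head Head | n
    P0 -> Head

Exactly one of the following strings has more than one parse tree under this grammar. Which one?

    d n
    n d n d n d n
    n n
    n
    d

n d n d n d n

d n: 1 tree
n d n d n d n: 132 trees
n n: 1 tree
n: 1 tree
d: 1 tree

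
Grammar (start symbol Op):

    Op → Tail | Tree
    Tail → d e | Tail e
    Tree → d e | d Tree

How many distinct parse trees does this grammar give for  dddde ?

Parse trees for dddde:
  [Op [Tree d [Tree d [Tree d [Tree d e]]]]]

1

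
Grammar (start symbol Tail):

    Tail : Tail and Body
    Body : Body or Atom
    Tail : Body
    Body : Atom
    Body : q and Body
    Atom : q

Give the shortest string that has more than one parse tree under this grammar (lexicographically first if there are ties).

length 1: no string has ≥2 trees
length 3: q and q has 2 parse trees

Two derivations of q and q:
  Tail ⇒ Tail and Body ⇒ Body and Body ⇒ Atom and Body ⇒ q and Body ⇒ q and Atom ⇒ q and q
  Tail ⇒ Body ⇒ q and Body ⇒ q and Atom ⇒ q and q

q and q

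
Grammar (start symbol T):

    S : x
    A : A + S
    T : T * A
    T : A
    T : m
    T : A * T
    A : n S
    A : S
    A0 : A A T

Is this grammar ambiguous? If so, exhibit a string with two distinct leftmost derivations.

Ambiguous

Witness: x * x

Derivation 1: T ⇒ T * A ⇒ A * A ⇒ S * A ⇒ x * A ⇒ x * S ⇒ x * x
Derivation 2: T ⇒ A * T ⇒ S * T ⇒ x * T ⇒ x * A ⇒ x * S ⇒ x * x

Two distinct leftmost derivations for the same string.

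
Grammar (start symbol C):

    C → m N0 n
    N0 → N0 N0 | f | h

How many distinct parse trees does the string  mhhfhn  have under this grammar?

5

Parse trees for mhhfhn:
  [C m [N0 [N0 h] [N0 [N0 h] [N0 [N0 f] [N0 h]]]] n]
  [C m [N0 [N0 h] [N0 [N0 [N0 h] [N0 f]] [N0 h]]] n]
  [C m [N0 [N0 [N0 h] [N0 h]] [N0 [N0 f] [N0 h]]] n]
  [C m [N0 [N0 [N0 h] [N0 [N0 h] [N0 f]]] [N0 h]] n]
  [C m [N0 [N0 [N0 [N0 h] [N0 h]] [N0 f]] [N0 h]] n]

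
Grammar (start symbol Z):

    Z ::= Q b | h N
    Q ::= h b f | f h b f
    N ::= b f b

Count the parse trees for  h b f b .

2

Parse trees for h b f b:
  [Z [Q h b f] b]
  [Z h [N b f b]]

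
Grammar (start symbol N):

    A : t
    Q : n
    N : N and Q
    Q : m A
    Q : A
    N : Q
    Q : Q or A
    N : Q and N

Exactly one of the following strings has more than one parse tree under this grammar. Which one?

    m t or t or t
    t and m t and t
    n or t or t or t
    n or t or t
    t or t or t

m t or t or t: 1 tree
t and m t and t: 4 trees
n or t or t or t: 1 tree
n or t or t: 1 tree
t or t or t: 1 tree

t and m t and t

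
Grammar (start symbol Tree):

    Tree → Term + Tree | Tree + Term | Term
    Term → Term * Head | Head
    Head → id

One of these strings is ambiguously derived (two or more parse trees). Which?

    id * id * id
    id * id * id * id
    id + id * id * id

id * id * id: 1 tree
id * id * id * id: 1 tree
id + id * id * id: 2 trees

id + id * id * id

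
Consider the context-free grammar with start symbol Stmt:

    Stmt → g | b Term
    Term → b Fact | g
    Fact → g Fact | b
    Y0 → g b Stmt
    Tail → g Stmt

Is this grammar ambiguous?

Only Stmt, Term, Fact are reachable from Stmt; ignoring the rest: Each reachable nonterminal has at most one production per leading terminal, and all productions are right-linear; the derivation is determined token-by-token.

Unambiguous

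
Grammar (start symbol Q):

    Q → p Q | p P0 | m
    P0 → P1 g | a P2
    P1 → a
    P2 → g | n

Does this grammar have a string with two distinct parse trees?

Ambiguous

Witness: p a g

Derivation 1: Q ⇒ p P0 ⇒ p P1 g ⇒ p a g
Derivation 2: Q ⇒ p P0 ⇒ p a P2 ⇒ p a g

Two distinct leftmost derivations for the same string.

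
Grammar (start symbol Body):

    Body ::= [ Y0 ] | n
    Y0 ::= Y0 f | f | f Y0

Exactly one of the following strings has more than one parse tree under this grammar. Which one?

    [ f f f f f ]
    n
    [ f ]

[ f f f f f ]: 16 trees
n: 1 tree
[ f ]: 1 tree

[ f f f f f ]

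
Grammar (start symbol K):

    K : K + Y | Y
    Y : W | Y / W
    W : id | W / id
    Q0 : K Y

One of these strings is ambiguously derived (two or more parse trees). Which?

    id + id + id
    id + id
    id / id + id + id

id / id + id + id

id + id + id: 1 tree
id + id: 1 tree
id / id + id + id: 2 trees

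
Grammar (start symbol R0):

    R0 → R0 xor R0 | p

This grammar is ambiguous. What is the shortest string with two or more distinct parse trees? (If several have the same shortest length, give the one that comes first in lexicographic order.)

length 1: no string has ≥2 trees
length 3: no string has ≥2 trees
length 5: p xor p xor p has 2 parse trees

Two derivations of p xor p xor p:
  R0 ⇒ R0 xor R0 ⇒ R0 xor R0 xor R0 ⇒ p xor R0 xor R0 ⇒ p xor p xor R0 ⇒ p xor p xor p
  R0 ⇒ R0 xor R0 ⇒ p xor R0 ⇒ p xor R0 xor R0 ⇒ p xor p xor R0 ⇒ p xor p xor p

p xor p xor p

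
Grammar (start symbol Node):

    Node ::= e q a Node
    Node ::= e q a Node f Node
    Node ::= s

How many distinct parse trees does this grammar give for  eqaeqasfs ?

Parse trees for eqaeqasfs:
  [Node e q a [Node e q a [Node s] f [Node s]]]
  [Node e q a [Node e q a [Node s]] f [Node s]]

2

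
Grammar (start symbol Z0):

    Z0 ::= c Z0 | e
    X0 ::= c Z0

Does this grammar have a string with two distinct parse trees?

Only Z0 is reachable from Z0; ignoring the rest: Each reachable nonterminal has at most one production per leading terminal, and all productions are right-linear; the derivation is determined token-by-token.

Unambiguous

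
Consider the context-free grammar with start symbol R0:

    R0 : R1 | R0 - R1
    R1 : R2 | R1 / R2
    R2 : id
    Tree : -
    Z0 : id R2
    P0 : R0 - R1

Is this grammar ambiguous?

Unambiguous

(Tree, Z0, P0 are unreachable from R0, so their rules don't affect L(R0).) The grammar is stratified — R0 handles '-' (left-recursive), R1 handles '/', R2 atoms. Each operator has a fixed associativity and precedence level, so every string has one parse.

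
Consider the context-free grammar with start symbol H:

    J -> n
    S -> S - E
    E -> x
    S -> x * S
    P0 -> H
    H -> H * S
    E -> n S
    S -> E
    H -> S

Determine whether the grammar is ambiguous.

Witness: x * x

Derivation 1: H ⇒ H * S ⇒ S * S ⇒ E * S ⇒ x * S ⇒ x * E ⇒ x * x
Derivation 2: H ⇒ S ⇒ x * S ⇒ x * E ⇒ x * x

Two distinct leftmost derivations for the same string.

Ambiguous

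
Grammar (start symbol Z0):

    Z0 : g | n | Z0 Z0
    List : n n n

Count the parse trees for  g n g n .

5

Parse trees for g n g n:
  [Z0 [Z0 g] [Z0 [Z0 n] [Z0 [Z0 g] [Z0 n]]]]
  [Z0 [Z0 g] [Z0 [Z0 [Z0 n] [Z0 g]] [Z0 n]]]
  [Z0 [Z0 [Z0 g] [Z0 n]] [Z0 [Z0 g] [Z0 n]]]
  [Z0 [Z0 [Z0 g] [Z0 [Z0 n] [Z0 g]]] [Z0 n]]
  [Z0 [Z0 [Z0 [Z0 g] [Z0 n]] [Z0 g]] [Z0 n]]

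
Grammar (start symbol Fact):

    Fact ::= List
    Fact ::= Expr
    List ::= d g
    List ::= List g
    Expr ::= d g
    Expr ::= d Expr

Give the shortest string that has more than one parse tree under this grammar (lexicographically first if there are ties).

length 2: d g has 2 parse trees

Two derivations of d g:
  Fact ⇒ List ⇒ d g
  Fact ⇒ Expr ⇒ d g

d g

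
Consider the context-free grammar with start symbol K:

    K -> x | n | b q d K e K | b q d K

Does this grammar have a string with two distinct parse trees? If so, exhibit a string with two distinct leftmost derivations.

Witness: b q d b q d n e n

Derivation 1: K ⇒ b q d K e K ⇒ b q d b q d K e K ⇒ b q d b q d n e K ⇒ b q d b q d n e n
Derivation 2: K ⇒ b q d K ⇒ b q d b q d K e K ⇒ b q d b q d n e K ⇒ b q d b q d n e n

Two distinct leftmost derivations for the same string.

Ambiguous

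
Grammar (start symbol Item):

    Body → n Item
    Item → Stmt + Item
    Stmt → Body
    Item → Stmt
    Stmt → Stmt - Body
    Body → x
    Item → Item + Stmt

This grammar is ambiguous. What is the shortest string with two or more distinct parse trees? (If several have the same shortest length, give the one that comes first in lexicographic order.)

x + x

length 1: no string has ≥2 trees
length 2: no string has ≥2 trees
length 3: x + x has 2 parse trees

Two derivations of x + x:
  Item ⇒ Stmt + Item ⇒ Body + Item ⇒ x + Item ⇒ x + Stmt ⇒ x + Body ⇒ x + x
  Item ⇒ Item + Stmt ⇒ Stmt + Stmt ⇒ Body + Stmt ⇒ x + Stmt ⇒ x + Body ⇒ x + x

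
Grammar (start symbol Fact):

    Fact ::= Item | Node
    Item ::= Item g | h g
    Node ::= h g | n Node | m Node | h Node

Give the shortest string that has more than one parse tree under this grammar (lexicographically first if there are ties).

h g

length 2: h g has 2 parse trees

Two derivations of h g:
  Fact ⇒ Item ⇒ h g
  Fact ⇒ Node ⇒ h g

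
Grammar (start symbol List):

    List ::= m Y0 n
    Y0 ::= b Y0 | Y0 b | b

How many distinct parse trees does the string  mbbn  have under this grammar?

Parse trees for mbbn:
  [List m [Y0 b [Y0 b]] n]
  [List m [Y0 [Y0 b] b] n]

2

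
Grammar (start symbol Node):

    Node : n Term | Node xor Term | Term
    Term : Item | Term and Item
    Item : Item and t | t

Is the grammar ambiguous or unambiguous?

Ambiguous

Witness: t and t

Derivation 1: Node ⇒ Term ⇒ Item ⇒ Item and t ⇒ t and t
Derivation 2: Node ⇒ Term ⇒ Term and Item ⇒ Item and Item ⇒ t and Item ⇒ t and t

Two distinct leftmost derivations for the same string.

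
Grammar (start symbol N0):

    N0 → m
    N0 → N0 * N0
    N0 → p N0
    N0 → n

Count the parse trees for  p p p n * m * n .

Parse trees for p p p n * m * n (showing first 6 of 14):
  [N0 [N0 p [N0 p [N0 p [N0 n]]]] * [N0 [N0 m] * [N0 n]]]
  [N0 [N0 [N0 p [N0 p [N0 p [N0 n]]]] * [N0 m]] * [N0 n]]
  [N0 [N0 p [N0 [N0 p [N0 p [N0 n]]] * [N0 m]]] * [N0 n]]
  [N0 [N0 p [N0 p [N0 [N0 p [N0 n]] * [N0 m]]]] * [N0 n]]
  [N0 [N0 p [N0 p [N0 p [N0 [N0 n] * [N0 m]]]]] * [N0 n]]
  [N0 p [N0 [N0 p [N0 p [N0 n]]] * [N0 [N0 m] * [N0 n]]]]

14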